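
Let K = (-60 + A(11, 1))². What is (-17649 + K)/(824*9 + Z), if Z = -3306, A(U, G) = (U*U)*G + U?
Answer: -831/274 ≈ -3.0328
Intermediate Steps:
A(U, G) = U + G*U² (A(U, G) = U²*G + U = G*U² + U = U + G*U²)
K = 5184 (K = (-60 + 11*(1 + 1*11))² = (-60 + 11*(1 + 11))² = (-60 + 11*12)² = (-60 + 132)² = 72² = 5184)
(-17649 + K)/(824*9 + Z) = (-17649 + 5184)/(824*9 - 3306) = -12465/(7416 - 3306) = -12465/4110 = -12465*1/4110 = -831/274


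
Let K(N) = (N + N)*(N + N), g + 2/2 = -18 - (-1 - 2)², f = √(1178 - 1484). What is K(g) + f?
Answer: 3136 + 3*I*√34 ≈ 3136.0 + 17.493*I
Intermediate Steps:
f = 3*I*√34 (f = √(-306) = 3*I*√34 ≈ 17.493*I)
g = -28 (g = -1 + (-18 - (-1 - 2)²) = -1 + (-18 - 1*(-3)²) = -1 + (-18 - 1*9) = -1 + (-18 - 9) = -1 - 27 = -28)
K(N) = 4*N² (K(N) = (2*N)*(2*N) = 4*N²)
K(g) + f = 4*(-28)² + 3*I*√34 = 4*784 + 3*I*√34 = 3136 + 3*I*√34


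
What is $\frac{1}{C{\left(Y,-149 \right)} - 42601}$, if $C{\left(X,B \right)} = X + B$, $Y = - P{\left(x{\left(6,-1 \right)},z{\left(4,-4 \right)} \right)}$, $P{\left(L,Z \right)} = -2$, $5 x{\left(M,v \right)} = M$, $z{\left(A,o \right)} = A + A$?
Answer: $- \frac{1}{42748} \approx -2.3393 \cdot 10^{-5}$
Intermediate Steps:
$z{\left(A,o \right)} = 2 A$
$x{\left(M,v \right)} = \frac{M}{5}$
$Y = 2$ ($Y = \left(-1\right) \left(-2\right) = 2$)
$C{\left(X,B \right)} = B + X$
$\frac{1}{C{\left(Y,-149 \right)} - 42601} = \frac{1}{\left(-149 + 2\right) - 42601} = \frac{1}{-147 - 42601} = \frac{1}{-42748} = - \frac{1}{42748}$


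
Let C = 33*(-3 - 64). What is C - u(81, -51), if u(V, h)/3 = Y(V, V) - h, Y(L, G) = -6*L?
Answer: -906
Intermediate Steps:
C = -2211 (C = 33*(-67) = -2211)
u(V, h) = -18*V - 3*h (u(V, h) = 3*(-6*V - h) = 3*(-h - 6*V) = -18*V - 3*h)
C - u(81, -51) = -2211 - (-18*81 - 3*(-51)) = -2211 - (-1458 + 153) = -2211 - 1*(-1305) = -2211 + 1305 = -906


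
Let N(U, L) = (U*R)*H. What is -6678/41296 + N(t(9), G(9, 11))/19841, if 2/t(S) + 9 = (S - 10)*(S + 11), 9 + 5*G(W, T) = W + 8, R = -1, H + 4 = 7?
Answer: -66244827/409676968 ≈ -0.16170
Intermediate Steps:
H = 3 (H = -4 + 7 = 3)
G(W, T) = -1/5 + W/5 (G(W, T) = -9/5 + (W + 8)/5 = -9/5 + (8 + W)/5 = -9/5 + (8/5 + W/5) = -1/5 + W/5)
t(S) = 2/(-9 + (-10 + S)*(11 + S)) (t(S) = 2/(-9 + (S - 10)*(S + 11)) = 2/(-9 + (-10 + S)*(11 + S)))
N(U, L) = -3*U (N(U, L) = (U*(-1))*3 = -U*3 = -3*U)
-6678/41296 + N(t(9), G(9, 11))/19841 = -6678/41296 - 6/(-119 + 9 + 9**2)/19841 = -6678*1/41296 - 6/(-119 + 9 + 81)*(1/19841) = -3339/20648 - 6/(-29)*(1/19841) = -3339/20648 - 6*(-1)/29*(1/19841) = -3339/20648 - 3*(-2/29)*(1/19841) = -3339/20648 + (6/29)*(1/19841) = -3339/20648 + 6/575389 = -66244827/409676968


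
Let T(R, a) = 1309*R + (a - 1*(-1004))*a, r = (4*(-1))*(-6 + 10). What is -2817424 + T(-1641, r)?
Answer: -4981301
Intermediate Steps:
r = -16 (r = -4*4 = -16)
T(R, a) = 1309*R + a*(1004 + a) (T(R, a) = 1309*R + (a + 1004)*a = 1309*R + (1004 + a)*a = 1309*R + a*(1004 + a))
-2817424 + T(-1641, r) = -2817424 + ((-16)**2 + 1004*(-16) + 1309*(-1641)) = -2817424 + (256 - 16064 - 2148069) = -2817424 - 2163877 = -4981301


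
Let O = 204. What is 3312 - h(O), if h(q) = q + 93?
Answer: 3015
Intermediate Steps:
h(q) = 93 + q
3312 - h(O) = 3312 - (93 + 204) = 3312 - 1*297 = 3312 - 297 = 3015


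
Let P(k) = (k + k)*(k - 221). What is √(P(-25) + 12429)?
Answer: √24729 ≈ 157.25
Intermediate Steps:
P(k) = 2*k*(-221 + k) (P(k) = (2*k)*(-221 + k) = 2*k*(-221 + k))
√(P(-25) + 12429) = √(2*(-25)*(-221 - 25) + 12429) = √(2*(-25)*(-246) + 12429) = √(12300 + 12429) = √24729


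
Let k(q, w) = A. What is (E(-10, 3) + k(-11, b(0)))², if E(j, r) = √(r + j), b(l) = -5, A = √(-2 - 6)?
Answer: -15 - 4*√14 ≈ -29.967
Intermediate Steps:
A = 2*I*√2 (A = √(-8) = 2*I*√2 ≈ 2.8284*I)
k(q, w) = 2*I*√2
E(j, r) = √(j + r)
(E(-10, 3) + k(-11, b(0)))² = (√(-10 + 3) + 2*I*√2)² = (√(-7) + 2*I*√2)² = (I*√7 + 2*I*√2)²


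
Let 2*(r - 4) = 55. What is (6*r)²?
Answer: 35721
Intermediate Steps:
r = 63/2 (r = 4 + (½)*55 = 4 + 55/2 = 63/2 ≈ 31.500)
(6*r)² = (6*(63/2))² = 189² = 35721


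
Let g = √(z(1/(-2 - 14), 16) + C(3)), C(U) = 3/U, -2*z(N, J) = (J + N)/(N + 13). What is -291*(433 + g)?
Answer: -126003 - 97*√7314/46 ≈ -1.2618e+5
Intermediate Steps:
z(N, J) = -(J + N)/(2*(13 + N)) (z(N, J) = -(J + N)/(2*(N + 13)) = -(J + N)/(2*(13 + N)))
g = √7314/138 (g = √((-1*16 - 1/(-2 - 14))/(2*(13 + 1/(-2 - 14))) + 3/3) = √((-16 - 1/(-16))/(2*(13 + 1/(-16))) + 3*(⅓)) = √((-16 - 1*(-1/16))/(2*(13 - 1/16)) + 1) = √((-16 + 1/16)/(2*(207/16)) + 1) = √((½)*(16/207)*(-255/16) + 1) = √(-85/138 + 1) = √(53/138) = √7314/138 ≈ 0.61972)
-291*(433 + g) = -291*(433 + √7314/138) = -126003 - 97*√7314/46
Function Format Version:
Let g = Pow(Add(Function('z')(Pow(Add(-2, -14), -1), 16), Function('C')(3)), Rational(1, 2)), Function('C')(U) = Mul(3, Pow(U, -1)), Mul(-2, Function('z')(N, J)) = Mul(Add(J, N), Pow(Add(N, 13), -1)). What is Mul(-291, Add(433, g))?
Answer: Add(-126003, Mul(Rational(-97, 46), Pow(7314, Rational(1, 2)))) ≈ -1.2618e+5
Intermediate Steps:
Function('z')(N, J) = Mul(Rational(-1, 2), Pow(Add(13, N), -1), Add(J, N)) (Function('z')(N, J) = Mul(Rational(-1, 2), Mul(Add(J, N), Pow(Add(N, 13), -1))) = Mul(Rational(-1, 2), Mul(Add(J, N), Pow(Add(13, N), -1))) = Mul(Rational(-1, 2), Mul(Pow(Add(13, N), -1), Add(J, N))) = Mul(Rational(-1, 2), Pow(Add(13, N), -1), Add(J, N)))
g = Mul(Rational(1, 138), Pow(7314, Rational(1, 2))) (g = Pow(Add(Mul(Rational(1, 2), Pow(Add(13, Pow(Add(-2, -14), -1)), -1), Add(Mul(-1, 16), Mul(-1, Pow(Add(-2, -14), -1)))), Mul(3, Pow(3, -1))), Rational(1, 2)) = Pow(Add(Mul(Rational(1, 2), Pow(Add(13, Pow(-16, -1)), -1), Add(-16, Mul(-1, Pow(-16, -1)))), Mul(3, Rational(1, 3))), Rational(1, 2)) = Pow(Add(Mul(Rational(1, 2), Pow(Add(13, Rational(-1, 16)), -1), Add(-16, Mul(-1, Rational(-1, 16)))), 1), Rational(1, 2)) = Pow(Add(Mul(Rational(1, 2), Pow(Rational(207, 16), -1), Add(-16, Rational(1, 16))), 1), Rational(1, 2)) = Pow(Add(Mul(Rational(1, 2), Rational(16, 207), Rational(-255, 16)), 1), Rational(1, 2)) = Pow(Add(Rational(-85, 138), 1), Rational(1, 2)) = Pow(Rational(53, 138), Rational(1, 2)) = Mul(Rational(1, 138), Pow(7314, Rational(1, 2))) ≈ 0.61972)
Mul(-291, Add(433, g)) = Mul(-291, Add(433, Mul(Rational(1, 138), Pow(7314, Rational(1, 2))))) = Add(-126003, Mul(Rational(-97, 46), Pow(7314, Rational(1, 2))))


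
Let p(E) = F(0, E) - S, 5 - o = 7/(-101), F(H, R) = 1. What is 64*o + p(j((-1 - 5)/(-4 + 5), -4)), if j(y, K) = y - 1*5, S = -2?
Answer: 33071/101 ≈ 327.44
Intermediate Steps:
j(y, K) = -5 + y (j(y, K) = y - 5 = -5 + y)
o = 512/101 (o = 5 - 7/(-101) = 5 - 7*(-1)/101 = 5 - 1*(-7/101) = 5 + 7/101 = 512/101 ≈ 5.0693)
p(E) = 3 (p(E) = 1 - 1*(-2) = 1 + 2 = 3)
64*o + p(j((-1 - 5)/(-4 + 5), -4)) = 64*(512/101) + 3 = 32768/101 + 3 = 33071/101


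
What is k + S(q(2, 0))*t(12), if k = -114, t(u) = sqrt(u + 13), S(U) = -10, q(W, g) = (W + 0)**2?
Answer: -164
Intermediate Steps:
q(W, g) = W**2
t(u) = sqrt(13 + u)
k + S(q(2, 0))*t(12) = -114 - 10*sqrt(13 + 12) = -114 - 10*sqrt(25) = -114 - 10*5 = -114 - 50 = -164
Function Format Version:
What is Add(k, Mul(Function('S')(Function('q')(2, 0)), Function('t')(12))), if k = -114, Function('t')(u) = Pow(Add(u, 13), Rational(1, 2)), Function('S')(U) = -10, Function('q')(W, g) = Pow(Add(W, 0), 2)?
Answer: -164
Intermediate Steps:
Function('q')(W, g) = Pow(W, 2)
Function('t')(u) = Pow(Add(13, u), Rational(1, 2))
Add(k, Mul(Function('S')(Function('q')(2, 0)), Function('t')(12))) = Add(-114, Mul(-10, Pow(Add(13, 12), Rational(1, 2)))) = Add(-114, Mul(-10, Pow(25, Rational(1, 2)))) = Add(-114, Mul(-10, 5)) = Add(-114, -50) = -164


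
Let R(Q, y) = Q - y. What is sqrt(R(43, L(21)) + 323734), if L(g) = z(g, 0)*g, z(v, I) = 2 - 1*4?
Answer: sqrt(323819) ≈ 569.05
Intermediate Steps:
z(v, I) = -2 (z(v, I) = 2 - 4 = -2)
L(g) = -2*g
sqrt(R(43, L(21)) + 323734) = sqrt((43 - (-2)*21) + 323734) = sqrt((43 - 1*(-42)) + 323734) = sqrt((43 + 42) + 323734) = sqrt(85 + 323734) = sqrt(323819)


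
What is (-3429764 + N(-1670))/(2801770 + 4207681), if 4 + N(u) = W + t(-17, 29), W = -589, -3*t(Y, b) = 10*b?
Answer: -10291361/21028353 ≈ -0.48940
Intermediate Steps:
t(Y, b) = -10*b/3
N(u) = -2069/3 (N(u) = -4 + (-589 - 10/3*29) = -4 + (-589 - 290/3) = -4 - 2057/3 = -2069/3)
(-3429764 + N(-1670))/(2801770 + 4207681) = (-3429764 - 2069/3)/(2801770 + 4207681) = -10291361/3/7009451 = -10291361/3*1/7009451 = -10291361/21028353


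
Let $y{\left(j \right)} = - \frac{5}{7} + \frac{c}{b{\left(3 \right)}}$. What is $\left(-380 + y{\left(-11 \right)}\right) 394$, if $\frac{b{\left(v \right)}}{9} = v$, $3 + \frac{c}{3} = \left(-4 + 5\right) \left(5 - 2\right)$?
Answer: $- \frac{1050010}{7} \approx -1.5 \cdot 10^{5}$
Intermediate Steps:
$c = 0$ ($c = -9 + 3 \left(-4 + 5\right) \left(5 - 2\right) = -9 + 3 \cdot 1 \cdot 3 = -9 + 3 \cdot 3 = -9 + 9 = 0$)
$b{\left(v \right)} = 9 v$
$y{\left(j \right)} = - \frac{5}{7}$ ($y{\left(j \right)} = - \frac{5}{7} + \frac{0}{9 \cdot 3} = \left(-5\right) \frac{1}{7} + \frac{0}{27} = - \frac{5}{7} + 0 \cdot \frac{1}{27} = - \frac{5}{7} + 0 = - \frac{5}{7}$)
$\left(-380 + y{\left(-11 \right)}\right) 394 = \left(-380 - \frac{5}{7}\right) 394 = \left(- \frac{2665}{7}\right) 394 = - \frac{1050010}{7}$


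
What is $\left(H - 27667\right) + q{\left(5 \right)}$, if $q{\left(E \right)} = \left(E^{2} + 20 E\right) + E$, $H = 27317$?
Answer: $-220$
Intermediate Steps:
$q{\left(E \right)} = E^{2} + 21 E$
$\left(H - 27667\right) + q{\left(5 \right)} = \left(27317 - 27667\right) + 5 \left(21 + 5\right) = -350 + 5 \cdot 26 = -350 + 130 = -220$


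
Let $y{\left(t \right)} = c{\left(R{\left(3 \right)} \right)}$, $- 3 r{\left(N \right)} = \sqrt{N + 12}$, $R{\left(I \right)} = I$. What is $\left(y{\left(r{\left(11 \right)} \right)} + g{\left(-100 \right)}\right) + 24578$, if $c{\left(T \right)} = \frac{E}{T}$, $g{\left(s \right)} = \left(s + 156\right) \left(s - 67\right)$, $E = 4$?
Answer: $\frac{45682}{3} \approx 15227.0$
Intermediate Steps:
$g{\left(s \right)} = \left(-67 + s\right) \left(156 + s\right)$ ($g{\left(s \right)} = \left(156 + s\right) \left(-67 + s\right) = \left(-67 + s\right) \left(156 + s\right)$)
$r{\left(N \right)} = - \frac{\sqrt{12 + N}}{3}$ ($r{\left(N \right)} = - \frac{\sqrt{N + 12}}{3} = - \frac{\sqrt{12 + N}}{3}$)
$c{\left(T \right)} = \frac{4}{T}$
$y{\left(t \right)} = \frac{4}{3}$
$\left(y{\left(r{\left(11 \right)} \right)} + g{\left(-100 \right)}\right) + 24578 = \left(\frac{4}{3} + \left(-10452 + \left(-100\right)^{2} + 89 \left(-100\right)\right)\right) + 24578 = \left(\frac{4}{3} - 9352\right) + 24578 = - \frac{28052}{3} + 24578 = \frac{45682}{3}$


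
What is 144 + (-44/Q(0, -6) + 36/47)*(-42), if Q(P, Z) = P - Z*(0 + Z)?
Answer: 8530/141 ≈ 60.496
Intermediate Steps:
Q(P, Z) = P - Z² (Q(P, Z) = P - Z*Z = P - Z²)
144 + (-44/Q(0, -6) + 36/47)*(-42) = 144 + (-44/(0 - 1*(-6)²) + 36/47)*(-42) = 144 + (-44/(0 - 1*36) + 36*(1/47))*(-42) = 144 + (-44/(0 - 36) + 36/47)*(-42) = 144 + (-44/(-36) + 36/47)*(-42) = 144 + (-44*(-1/36) + 36/47)*(-42) = 144 + (11/9 + 36/47)*(-42) = 144 + (841/423)*(-42) = 144 - 11774/141 = 8530/141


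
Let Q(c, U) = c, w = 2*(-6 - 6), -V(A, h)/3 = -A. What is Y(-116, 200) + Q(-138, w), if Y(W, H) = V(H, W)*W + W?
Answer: -69854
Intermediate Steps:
V(A, h) = 3*A (V(A, h) = -(-3)*A = 3*A)
w = -24 (w = 2*(-12) = -24)
Y(W, H) = W + 3*H*W (Y(W, H) = (3*H)*W + W = 3*H*W + W = W + 3*H*W)
Y(-116, 200) + Q(-138, w) = -116*(1 + 3*200) - 138 = -116*(1 + 600) - 138 = -116*601 - 138 = -69716 - 138 = -69854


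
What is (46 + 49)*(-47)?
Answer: -4465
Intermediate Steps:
(46 + 49)*(-47) = 95*(-47) = -4465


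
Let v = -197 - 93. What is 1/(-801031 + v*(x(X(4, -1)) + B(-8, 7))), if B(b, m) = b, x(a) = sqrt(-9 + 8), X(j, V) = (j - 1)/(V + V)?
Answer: -798711/637939345621 + 290*I/637939345621 ≈ -1.252e-6 + 4.5459e-10*I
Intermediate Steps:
X(j, V) = (-1 + j)/(2*V) (X(j, V) = (-1 + j)/((2*V)) = (-1 + j)*(1/(2*V)) = (-1 + j)/(2*V))
x(a) = I (x(a) = sqrt(-1) = I)
v = -290
1/(-801031 + v*(x(X(4, -1)) + B(-8, 7))) = 1/(-801031 - 290*(I - 8)) = 1/(-801031 - 290*(-8 + I)) = 1/(-801031 + (2320 - 290*I)) = 1/(-798711 - 290*I) = (-798711 + 290*I)/637939345621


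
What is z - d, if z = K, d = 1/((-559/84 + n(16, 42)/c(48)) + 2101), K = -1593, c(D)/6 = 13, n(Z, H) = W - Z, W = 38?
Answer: -3643722561/2287333 ≈ -1593.0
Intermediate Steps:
n(Z, H) = 38 - Z
c(D) = 78 (c(D) = 6*13 = 78)
d = 1092/2287333 (d = 1/((-559/84 + (38 - 1*16)/78) + 2101) = 1/((-559*1/84 + (38 - 16)*(1/78)) + 2101) = 1/((-559/84 + 22*(1/78)) + 2101) = 1/((-559/84 + 11/39) + 2101) = 1/(-6959/1092 + 2101) = 1/(2287333/1092) = 1092/2287333 ≈ 0.00047741)
z = -1593
z - d = -1593 - 1*1092/2287333 = -1593 - 1092/2287333 = -3643722561/2287333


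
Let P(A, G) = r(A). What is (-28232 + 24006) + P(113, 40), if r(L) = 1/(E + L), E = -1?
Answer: -473311/112 ≈ -4226.0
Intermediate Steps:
r(L) = 1/(-1 + L)
P(A, G) = 1/(-1 + A)
(-28232 + 24006) + P(113, 40) = (-28232 + 24006) + 1/(-1 + 113) = -4226 + 1/112 = -473311/112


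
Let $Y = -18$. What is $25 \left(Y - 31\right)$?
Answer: $-1225$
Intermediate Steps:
$25 \left(Y - 31\right) = 25 \left(-18 - 31\right) = 25 \left(-49\right) = -1225$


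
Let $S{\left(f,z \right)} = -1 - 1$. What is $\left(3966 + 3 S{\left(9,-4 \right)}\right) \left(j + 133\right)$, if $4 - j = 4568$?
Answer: $-17546760$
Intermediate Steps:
$S{\left(f,z \right)} = -2$ ($S{\left(f,z \right)} = -1 - 1 = -2$)
$j = -4564$ ($j = 4 - 4568 = -4564$)
$\left(3966 + 3 S{\left(9,-4 \right)}\right) \left(j + 133\right) = \left(3966 + 3 \left(-2\right)\right) \left(-4564 + 133\right) = \left(3966 - 6\right) \left(-4431\right) = 3960 \left(-4431\right) = -17546760$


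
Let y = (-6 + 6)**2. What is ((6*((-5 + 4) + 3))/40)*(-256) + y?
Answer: -384/5 ≈ -76.800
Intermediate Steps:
y = 0 (y = 0**2 = 0)
((6*((-5 + 4) + 3))/40)*(-256) + y = ((6*((-5 + 4) + 3))/40)*(-256) + 0 = ((6*(-1 + 3))*(1/40))*(-256) + 0 = ((6*2)*(1/40))*(-256) + 0 = (12*(1/40))*(-256) + 0 = (3/10)*(-256) + 0 = -384/5 + 0 = -384/5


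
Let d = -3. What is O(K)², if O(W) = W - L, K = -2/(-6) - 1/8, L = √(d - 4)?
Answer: (5 - 24*I*√7)²/576 ≈ -6.9566 - 1.1024*I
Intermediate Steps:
L = I*√7 (L = √(-3 - 4) = √(-7) = I*√7 ≈ 2.6458*I)
K = 5/24 (K = -2*(-⅙) - 1*⅛ = ⅓ - ⅛ = 5/24 ≈ 0.20833)
O(W) = W - I*√7
O(K)² = (5/24 - I*√7)²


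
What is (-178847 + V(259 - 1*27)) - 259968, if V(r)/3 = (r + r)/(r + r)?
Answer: -438812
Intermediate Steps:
V(r) = 3 (V(r) = 3*((r + r)/(r + r)) = 3*((2*r)/((2*r))) = 3*((2*r)*(1/(2*r))) = 3*1 = 3)
(-178847 + V(259 - 1*27)) - 259968 = (-178847 + 3) - 259968 = -178844 - 259968 = -438812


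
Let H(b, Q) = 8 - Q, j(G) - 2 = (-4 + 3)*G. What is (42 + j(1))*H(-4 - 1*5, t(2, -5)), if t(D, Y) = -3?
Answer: 473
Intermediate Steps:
j(G) = 2 - G (j(G) = 2 + (-4 + 3)*G = 2 - G)
(42 + j(1))*H(-4 - 1*5, t(2, -5)) = (42 + (2 - 1*1))*(8 - 1*(-3)) = (42 + (2 - 1))*(8 + 3) = (42 + 1)*11 = 43*11 = 473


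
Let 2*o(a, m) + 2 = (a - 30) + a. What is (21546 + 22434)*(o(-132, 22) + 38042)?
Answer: 1666578120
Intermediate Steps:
o(a, m) = -16 + a (o(a, m) = -1 + ((a - 30) + a)/2 = -1 + ((-30 + a) + a)/2 = -1 + (-30 + 2*a)/2 = -1 + (-15 + a) = -16 + a)
(21546 + 22434)*(o(-132, 22) + 38042) = (21546 + 22434)*((-16 - 132) + 38042) = 43980*(-148 + 38042) = 43980*37894 = 1666578120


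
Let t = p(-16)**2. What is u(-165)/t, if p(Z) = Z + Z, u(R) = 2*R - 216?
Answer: -273/512 ≈ -0.53320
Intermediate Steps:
u(R) = -216 + 2*R
p(Z) = 2*Z
t = 1024 (t = (2*(-16))**2 = (-32)**2 = 1024)
u(-165)/t = (-216 + 2*(-165))/1024 = (-216 - 330)*(1/1024) = -546*1/1024 = -273/512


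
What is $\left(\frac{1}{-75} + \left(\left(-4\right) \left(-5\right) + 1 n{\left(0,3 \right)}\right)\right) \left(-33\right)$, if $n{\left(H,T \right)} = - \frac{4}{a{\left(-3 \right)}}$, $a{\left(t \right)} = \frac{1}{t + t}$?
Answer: $- \frac{36289}{25} \approx -1451.6$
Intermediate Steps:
$a{\left(t \right)} = \frac{1}{2 t}$
$n{\left(H,T \right)} = 24$ ($n{\left(H,T \right)} = - \frac{4}{\frac{1}{2} \frac{1}{-3}} = - \frac{4}{\frac{1}{2} \left(- \frac{1}{3}\right)} = - \frac{4}{- \frac{1}{6}} = \left(-4\right) \left(-6\right) = 24$)
$\left(\frac{1}{-75} + \left(\left(-4\right) \left(-5\right) + 1 n{\left(0,3 \right)}\right)\right) \left(-33\right) = \left(\frac{1}{-75} + \left(\left(-4\right) \left(-5\right) + 1 \cdot 24\right)\right) \left(-33\right) = \left(- \frac{1}{75} + \left(20 + 24\right)\right) \left(-33\right) = \left(- \frac{1}{75} + 44\right) \left(-33\right) = \frac{3299}{75} \left(-33\right) = - \frac{36289}{25}$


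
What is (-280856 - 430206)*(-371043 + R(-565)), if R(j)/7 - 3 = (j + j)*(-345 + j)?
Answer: -4854475736836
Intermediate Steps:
R(j) = 21 + 14*j*(-345 + j) (R(j) = 21 + 7*((j + j)*(-345 + j)) = 21 + 7*((2*j)*(-345 + j)) = 21 + 7*(2*j*(-345 + j)) = 21 + 14*j*(-345 + j))
(-280856 - 430206)*(-371043 + R(-565)) = (-280856 - 430206)*(-371043 + (21 - 4830*(-565) + 14*(-565)**2)) = -711062*(-371043 + (21 + 2728950 + 14*319225)) = -711062*(-371043 + (21 + 2728950 + 4469150)) = -711062*(-371043 + 7198121) = -711062*6827078 = -4854475736836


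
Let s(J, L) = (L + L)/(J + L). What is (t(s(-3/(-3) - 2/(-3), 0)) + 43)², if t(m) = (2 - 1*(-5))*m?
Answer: 1849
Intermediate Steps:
s(J, L) = 2*L/(J + L) (s(J, L) = (2*L)/(J + L) = 2*L/(J + L))
t(m) = 7*m (t(m) = (2 + 5)*m = 7*m)
(t(s(-3/(-3) - 2/(-3), 0)) + 43)² = (7*(2*0/((-3/(-3) - 2/(-3)) + 0)) + 43)² = (7*(2*0/((-3*(-⅓) - 2*(-⅓)) + 0)) + 43)² = (7*(2*0/((1 + ⅔) + 0)) + 43)² = (7*(2*0/(5/3 + 0)) + 43)² = (7*(2*0/(5/3)) + 43)² = (7*(2*0*(⅗)) + 43)² = (7*0 + 43)² = (0 + 43)² = 43² = 1849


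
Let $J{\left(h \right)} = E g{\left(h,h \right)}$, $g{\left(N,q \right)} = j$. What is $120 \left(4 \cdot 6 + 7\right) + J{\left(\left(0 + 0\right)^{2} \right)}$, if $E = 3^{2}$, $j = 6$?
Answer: $3774$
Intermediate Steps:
$g{\left(N,q \right)} = 6$
$E = 9$
$J{\left(h \right)} = 54$ ($J{\left(h \right)} = 9 \cdot 6 = 54$)
$120 \left(4 \cdot 6 + 7\right) + J{\left(\left(0 + 0\right)^{2} \right)} = 120 \left(4 \cdot 6 + 7\right) + 54 = 120 \left(24 + 7\right) + 54 = 120 \cdot 31 + 54 = 3720 + 54 = 3774$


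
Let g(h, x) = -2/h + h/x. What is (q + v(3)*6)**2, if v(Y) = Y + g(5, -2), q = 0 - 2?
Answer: 49/25 ≈ 1.9600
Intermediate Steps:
q = -2
v(Y) = -29/10 + Y (v(Y) = Y + (-2/5 + 5/(-2)) = Y + (-2*1/5 + 5*(-1/2)) = Y + (-2/5 - 5/2) = Y - 29/10 = -29/10 + Y)
(q + v(3)*6)**2 = (-2 + (-29/10 + 3)*6)**2 = (-2 + (1/10)*6)**2 = (-2 + 3/5)**2 = (-7/5)**2 = 49/25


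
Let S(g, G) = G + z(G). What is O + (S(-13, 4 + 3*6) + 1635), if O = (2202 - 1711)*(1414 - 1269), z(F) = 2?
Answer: 72854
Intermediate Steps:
S(g, G) = 2 + G (S(g, G) = G + 2 = 2 + G)
O = 71195 (O = 491*145 = 71195)
O + (S(-13, 4 + 3*6) + 1635) = 71195 + ((2 + (4 + 3*6)) + 1635) = 71195 + ((2 + (4 + 18)) + 1635) = 71195 + ((2 + 22) + 1635) = 71195 + (24 + 1635) = 71195 + 1659 = 72854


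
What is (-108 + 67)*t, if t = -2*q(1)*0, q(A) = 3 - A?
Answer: 0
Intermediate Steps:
t = 0 (t = -2*(3 - 1*1)*0 = -2*(3 - 1)*0 = -2*2*0 = -4*0 = 0)
(-108 + 67)*t = (-108 + 67)*0 = -41*0 = 0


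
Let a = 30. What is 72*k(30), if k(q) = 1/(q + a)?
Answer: 6/5 ≈ 1.2000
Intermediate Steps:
k(q) = 1/(30 + q) (k(q) = 1/(q + 30) = 1/(30 + q))
72*k(30) = 72/(30 + 30) = 72/60 = 72*(1/60) = 6/5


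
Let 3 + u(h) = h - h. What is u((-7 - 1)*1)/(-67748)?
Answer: 3/67748 ≈ 4.4282e-5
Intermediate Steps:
u(h) = -3 (u(h) = -3 + (h - h) = -3 + 0 = -3)
u((-7 - 1)*1)/(-67748) = -3/(-67748) = -3*(-1/67748) = 3/67748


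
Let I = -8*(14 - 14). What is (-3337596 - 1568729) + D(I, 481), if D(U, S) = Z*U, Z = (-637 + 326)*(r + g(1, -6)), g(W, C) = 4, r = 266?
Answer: -4906325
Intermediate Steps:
I = 0 (I = -8*0 = 0)
Z = -83970 (Z = (-637 + 326)*(266 + 4) = -311*270 = -83970)
D(U, S) = -83970*U
(-3337596 - 1568729) + D(I, 481) = (-3337596 - 1568729) - 83970*0 = -4906325 + 0 = -4906325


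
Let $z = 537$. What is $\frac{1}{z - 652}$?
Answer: $- \frac{1}{115} \approx -0.0086956$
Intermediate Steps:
$\frac{1}{z - 652} = \frac{1}{537 - 652} = \frac{1}{-115} = - \frac{1}{115}$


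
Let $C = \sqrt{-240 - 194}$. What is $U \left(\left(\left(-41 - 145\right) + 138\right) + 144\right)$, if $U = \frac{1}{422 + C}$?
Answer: $\frac{6752}{29753} - \frac{16 i \sqrt{434}}{29753} \approx 0.22694 - 0.011203 i$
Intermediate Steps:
$C = i \sqrt{434}$ ($C = \sqrt{-434} = i \sqrt{434} \approx 20.833 i$)
$U = \frac{1}{422 + i \sqrt{434}} \approx 0.0023639 - 0.0001167 i$
$U \left(\left(\left(-41 - 145\right) + 138\right) + 144\right) = \left(\frac{211}{89259} - \frac{i \sqrt{434}}{178518}\right) \left(\left(\left(-41 - 145\right) + 138\right) + 144\right) = \left(\frac{211}{89259} - \frac{i \sqrt{434}}{178518}\right) \left(\left(-186 + 138\right) + 144\right) = \left(\frac{211}{89259} - \frac{i \sqrt{434}}{178518}\right) \left(-48 + 144\right) = \left(\frac{211}{89259} - \frac{i \sqrt{434}}{178518}\right) 96 = \frac{6752}{29753} - \frac{16 i \sqrt{434}}{29753}$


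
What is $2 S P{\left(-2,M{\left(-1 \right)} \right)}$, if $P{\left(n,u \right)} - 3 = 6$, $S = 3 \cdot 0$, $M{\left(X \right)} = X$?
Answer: $0$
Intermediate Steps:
$S = 0$
$P{\left(n,u \right)} = 9$ ($P{\left(n,u \right)} = 3 + 6 = 9$)
$2 S P{\left(-2,M{\left(-1 \right)} \right)} = 2 \cdot 0 \cdot 9 = 0 \cdot 9 = 0$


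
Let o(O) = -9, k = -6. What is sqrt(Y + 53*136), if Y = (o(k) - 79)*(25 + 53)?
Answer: 2*sqrt(86) ≈ 18.547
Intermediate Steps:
Y = -6864 (Y = (-9 - 79)*(25 + 53) = -88*78 = -6864)
sqrt(Y + 53*136) = sqrt(-6864 + 53*136) = sqrt(-6864 + 7208) = sqrt(344) = 2*sqrt(86)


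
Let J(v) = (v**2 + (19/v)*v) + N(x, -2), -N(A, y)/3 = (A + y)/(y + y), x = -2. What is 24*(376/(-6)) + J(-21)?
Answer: -1047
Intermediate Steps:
N(A, y) = -3*(A + y)/(2*y) (N(A, y) = -3*(A + y)/(y + y) = -3*(A + y)/(2*y))
J(v) = 16 + v**2 (J(v) = (v**2 + (19/v)*v) + (3/2)*(-1*(-2) - 1*(-2))/(-2) = (v**2 + 19) + (3/2)*(-1/2)*(2 + 2) = (19 + v**2) + (3/2)*(-1/2)*4 = (19 + v**2) - 3 = 16 + v**2)
24*(376/(-6)) + J(-21) = 24*(376/(-6)) + (16 + (-21)**2) = 24*(376*(-1/6)) + (16 + 441) = 24*(-188/3) + 457 = -1504 + 457 = -1047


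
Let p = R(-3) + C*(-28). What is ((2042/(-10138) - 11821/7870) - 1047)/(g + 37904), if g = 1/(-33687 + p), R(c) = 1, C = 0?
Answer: -234881015378449/8489463795287215 ≈ -0.027667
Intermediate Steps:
p = 1 (p = 1 + 0*(-28) = 1 + 0 = 1)
g = -1/33686 (g = 1/(-33687 + 1) = 1/(-33686) = -1/33686 ≈ -2.9686e-5)
((2042/(-10138) - 11821/7870) - 1047)/(g + 37904) = ((2042/(-10138) - 11821/7870) - 1047)/(-1/33686 + 37904) = ((2042*(-1/10138) - 11821*1/7870) - 1047)/(1276834143/33686) = ((-1021/5069 - 11821/7870) - 1047)*(33686/1276834143) = (-67955919/39893030 - 1047)*(33686/1276834143) = -41835958329/39893030*33686/1276834143 = -234881015378449/8489463795287215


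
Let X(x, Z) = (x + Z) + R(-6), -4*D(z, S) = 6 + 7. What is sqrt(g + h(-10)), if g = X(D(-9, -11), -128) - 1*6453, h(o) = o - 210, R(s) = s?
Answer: I*sqrt(27241)/2 ≈ 82.524*I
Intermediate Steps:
D(z, S) = -13/4 (D(z, S) = -(6 + 7)/4 = -1/4*13 = -13/4)
h(o) = -210 + o
X(x, Z) = -6 + Z + x (X(x, Z) = (x + Z) - 6 = (Z + x) - 6 = -6 + Z + x)
g = -26361/4 (g = (-6 - 128 - 13/4) - 1*6453 = -549/4 - 6453 = -26361/4 ≈ -6590.3)
sqrt(g + h(-10)) = sqrt(-26361/4 + (-210 - 10)) = sqrt(-26361/4 - 220) = sqrt(-27241/4) = I*sqrt(27241)/2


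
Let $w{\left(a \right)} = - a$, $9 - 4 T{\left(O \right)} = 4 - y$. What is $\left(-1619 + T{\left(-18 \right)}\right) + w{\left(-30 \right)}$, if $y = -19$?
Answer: $- \frac{3185}{2} \approx -1592.5$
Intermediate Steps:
$T{\left(O \right)} = - \frac{7}{2}$ ($T{\left(O \right)} = \frac{9}{4} - \frac{4 - -19}{4} = \frac{9}{4} - \frac{4 + 19}{4} = \frac{9}{4} - \frac{23}{4} = - \frac{7}{2}$)
$\left(-1619 + T{\left(-18 \right)}\right) + w{\left(-30 \right)} = \left(-1619 - \frac{7}{2}\right) - -30 = - \frac{3245}{2} + 30 = - \frac{3185}{2}$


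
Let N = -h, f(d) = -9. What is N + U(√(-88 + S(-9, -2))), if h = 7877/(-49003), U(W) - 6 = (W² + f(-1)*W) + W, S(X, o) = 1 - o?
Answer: -3863360/49003 - 8*I*√85 ≈ -78.839 - 73.756*I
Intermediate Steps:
U(W) = 6 + W² - 8*W (U(W) = 6 + ((W² - 9*W) + W) = 6 + (W² - 8*W) = 6 + W² - 8*W)
h = -7877/49003 (h = 7877*(-1/49003) = -7877/49003 ≈ -0.16075)
N = 7877/49003 (N = -1*(-7877/49003) = 7877/49003 ≈ 0.16075)
N + U(√(-88 + S(-9, -2))) = 7877/49003 + (6 + (√(-88 + (1 - 1*(-2))))² - 8*√(-88 + (1 - 1*(-2)))) = 7877/49003 + (6 + (√(-88 + (1 + 2)))² - 8*√(-88 + (1 + 2))) = 7877/49003 + (6 + (√(-88 + 3))² - 8*√(-88 + 3)) = 7877/49003 + (6 + (√(-85))² - 8*I*√85) = 7877/49003 + (6 + (I*√85)² - 8*I*√85) = 7877/49003 + (6 - 85 - 8*I*√85) = 7877/49003 + (-79 - 8*I*√85) = -3863360/49003 - 8*I*√85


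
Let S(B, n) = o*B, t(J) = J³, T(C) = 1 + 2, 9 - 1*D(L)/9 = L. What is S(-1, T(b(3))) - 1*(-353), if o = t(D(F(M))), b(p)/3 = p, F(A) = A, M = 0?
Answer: -531088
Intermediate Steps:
b(p) = 3*p
D(L) = 81 - 9*L
T(C) = 3
o = 531441 (o = (81 - 9*0)³ = (81 + 0)³ = 81³ = 531441)
S(B, n) = 531441*B
S(-1, T(b(3))) - 1*(-353) = 531441*(-1) - 1*(-353) = -531441 + 353 = -531088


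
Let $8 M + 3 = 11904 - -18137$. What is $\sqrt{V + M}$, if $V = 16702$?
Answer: $\frac{\sqrt{81827}}{2} \approx 143.03$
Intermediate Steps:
$M = \frac{15019}{4}$ ($M = - \frac{3}{8} + \frac{11904 - -18137}{8} = - \frac{3}{8} + \frac{11904 + 18137}{8} = - \frac{3}{8} + \frac{1}{8} \cdot 30041 = - \frac{3}{8} + \frac{30041}{8} = \frac{15019}{4} \approx 3754.8$)
$\sqrt{V + M} = \sqrt{16702 + \frac{15019}{4}} = \sqrt{\frac{81827}{4}} = \frac{\sqrt{81827}}{2}$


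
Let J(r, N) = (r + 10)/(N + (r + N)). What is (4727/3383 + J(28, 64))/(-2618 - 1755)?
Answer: -432983/1153921002 ≈ -0.00037523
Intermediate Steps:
J(r, N) = (10 + r)/(r + 2*N) (J(r, N) = (10 + r)/(N + (N + r)) = (10 + r)/(r + 2*N))
(4727/3383 + J(28, 64))/(-2618 - 1755) = (4727/3383 + (10 + 28)/(28 + 2*64))/(-2618 - 1755) = (4727*(1/3383) + 38/(28 + 128))/(-4373) = (4727/3383 + 38/156)*(-1/4373) = (4727/3383 + (1/156)*38)*(-1/4373) = (4727/3383 + 19/78)*(-1/4373) = (432983/263874)*(-1/4373) = -432983/1153921002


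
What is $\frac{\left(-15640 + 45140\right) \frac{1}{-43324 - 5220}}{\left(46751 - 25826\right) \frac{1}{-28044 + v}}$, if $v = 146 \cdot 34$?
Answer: $\frac{851075}{1269729} \approx 0.67028$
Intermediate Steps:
$v = 4964$
$\frac{\left(-15640 + 45140\right) \frac{1}{-43324 - 5220}}{\left(46751 - 25826\right) \frac{1}{-28044 + v}} = \frac{\left(-15640 + 45140\right) \frac{1}{-43324 - 5220}}{\left(46751 - 25826\right) \frac{1}{-28044 + 4964}} = \frac{29500 \frac{1}{-48544}}{20925 \frac{1}{-23080}} = \frac{29500 \left(- \frac{1}{48544}\right)}{20925 \left(- \frac{1}{23080}\right)} = - \frac{7375}{12136 \left(- \frac{4185}{4616}\right)} = \left(- \frac{7375}{12136}\right) \left(- \frac{4616}{4185}\right) = \frac{851075}{1269729}$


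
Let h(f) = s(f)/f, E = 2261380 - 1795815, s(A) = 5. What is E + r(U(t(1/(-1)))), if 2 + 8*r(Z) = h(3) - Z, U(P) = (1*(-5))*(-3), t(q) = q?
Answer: 5586757/12 ≈ 4.6556e+5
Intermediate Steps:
U(P) = 15 (U(P) = -5*(-3) = 15)
E = 465565
h(f) = 5/f
r(Z) = -1/24 - Z/8 (r(Z) = -¼ + (5/3 - Z)/8 = -¼ + (5/24 - Z/8) = -1/24 - Z/8)
E + r(U(t(1/(-1)))) = 465565 + (-1/24 - ⅛*15) = 465565 + (-1/24 - 15/8) = 465565 - 23/12 = 5586757/12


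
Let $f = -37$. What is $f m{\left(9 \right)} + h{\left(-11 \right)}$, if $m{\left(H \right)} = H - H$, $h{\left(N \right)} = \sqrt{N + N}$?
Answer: $i \sqrt{22} \approx 4.6904 i$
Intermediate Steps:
$h{\left(N \right)} = \sqrt{2} \sqrt{N}$ ($h{\left(N \right)} = \sqrt{2 N} = \sqrt{2} \sqrt{N}$)
$m{\left(H \right)} = 0$
$f m{\left(9 \right)} + h{\left(-11 \right)} = \left(-37\right) 0 + \sqrt{2} \sqrt{-11} = 0 + \sqrt{2} i \sqrt{11} = 0 + i \sqrt{22} = i \sqrt{22}$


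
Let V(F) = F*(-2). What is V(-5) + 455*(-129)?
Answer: -58685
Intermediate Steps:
V(F) = -2*F
V(-5) + 455*(-129) = -2*(-5) + 455*(-129) = 10 - 58695 = -58685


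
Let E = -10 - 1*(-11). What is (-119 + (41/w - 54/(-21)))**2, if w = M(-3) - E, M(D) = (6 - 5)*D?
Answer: 12581209/784 ≈ 16047.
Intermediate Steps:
E = 1 (E = -10 + 11 = 1)
M(D) = D (M(D) = 1*D = D)
w = -4 (w = -3 - 1*1 = -3 - 1 = -4)
(-119 + (41/w - 54/(-21)))**2 = (-119 + (41/(-4) - 54/(-21)))**2 = (-119 + (41*(-1/4) - 54*(-1/21)))**2 = (-119 + (-41/4 + 18/7))**2 = (-119 - 215/28)**2 = (-3547/28)**2 = 12581209/784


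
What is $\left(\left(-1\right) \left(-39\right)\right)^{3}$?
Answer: $59319$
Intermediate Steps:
$\left(\left(-1\right) \left(-39\right)\right)^{3} = 39^{3} = 59319$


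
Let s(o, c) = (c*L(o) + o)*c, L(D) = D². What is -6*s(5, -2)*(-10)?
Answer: 5400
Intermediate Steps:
s(o, c) = c*(o + c*o²) (s(o, c) = (c*o² + o)*c = (o + c*o²)*c = c*(o + c*o²))
-6*s(5, -2)*(-10) = -(-12)*5*(1 - 2*5)*(-10) = -(-12)*5*(1 - 10)*(-10) = -(-12)*5*(-9)*(-10) = -6*90*(-10) = -540*(-10) = 5400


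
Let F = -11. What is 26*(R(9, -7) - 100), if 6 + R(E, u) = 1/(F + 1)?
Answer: -13793/5 ≈ -2758.6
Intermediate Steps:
R(E, u) = -61/10 (R(E, u) = -6 + 1/(-11 + 1) = -6 + 1/(-10) = -6 - ⅒ = -61/10)
26*(R(9, -7) - 100) = 26*(-61/10 - 100) = 26*(-1061/10) = -13793/5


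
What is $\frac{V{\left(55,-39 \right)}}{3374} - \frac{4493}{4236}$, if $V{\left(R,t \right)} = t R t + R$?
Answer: $\frac{169718089}{7146132} \approx 23.75$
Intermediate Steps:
$V{\left(R,t \right)} = R + R t^{2}$ ($V{\left(R,t \right)} = R t t + R = R t^{2} + R = R + R t^{2}$)
$\frac{V{\left(55,-39 \right)}}{3374} - \frac{4493}{4236} = \frac{55 \left(1 + \left(-39\right)^{2}\right)}{3374} - \frac{4493}{4236} = 55 \left(1 + 1521\right) \frac{1}{3374} - \frac{4493}{4236} = 55 \cdot 1522 \cdot \frac{1}{3374} - \frac{4493}{4236} = 83710 \cdot \frac{1}{3374} - \frac{4493}{4236} = \frac{41855}{1687} - \frac{4493}{4236} = \frac{169718089}{7146132}$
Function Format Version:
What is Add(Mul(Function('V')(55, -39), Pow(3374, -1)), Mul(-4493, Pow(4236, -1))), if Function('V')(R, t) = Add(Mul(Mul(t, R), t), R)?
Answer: Rational(169718089, 7146132) ≈ 23.750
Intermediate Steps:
Function('V')(R, t) = Add(R, Mul(R, Pow(t, 2))) (Function('V')(R, t) = Add(Mul(Mul(R, t), t), R) = Add(Mul(R, Pow(t, 2)), R) = Add(R, Mul(R, Pow(t, 2))))
Add(Mul(Function('V')(55, -39), Pow(3374, -1)), Mul(-4493, Pow(4236, -1))) = Add(Mul(Mul(55, Add(1, Pow(-39, 2))), Pow(3374, -1)), Mul(-4493, Pow(4236, -1))) = Add(Mul(Mul(55, Add(1, 1521)), Rational(1, 3374)), Mul(-4493, Rational(1, 4236))) = Add(Mul(Mul(55, 1522), Rational(1, 3374)), Rational(-4493, 4236)) = Add(Mul(83710, Rational(1, 3374)), Rational(-4493, 4236)) = Add(Rational(41855, 1687), Rational(-4493, 4236)) = Rational(169718089, 7146132)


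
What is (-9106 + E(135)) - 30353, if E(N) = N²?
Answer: -21234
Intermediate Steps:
(-9106 + E(135)) - 30353 = (-9106 + 135²) - 30353 = (-9106 + 18225) - 30353 = 9119 - 30353 = -21234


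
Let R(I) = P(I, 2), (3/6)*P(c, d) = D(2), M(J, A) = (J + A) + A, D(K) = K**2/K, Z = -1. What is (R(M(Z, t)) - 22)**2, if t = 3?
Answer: 324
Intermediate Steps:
D(K) = K
M(J, A) = J + 2*A (M(J, A) = (A + J) + A = J + 2*A)
P(c, d) = 4 (P(c, d) = 2*2 = 4)
R(I) = 4
(R(M(Z, t)) - 22)**2 = (4 - 22)**2 = (-18)**2 = 324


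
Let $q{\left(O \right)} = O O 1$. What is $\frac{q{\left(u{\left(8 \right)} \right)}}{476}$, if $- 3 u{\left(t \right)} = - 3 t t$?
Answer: $\frac{1024}{119} \approx 8.605$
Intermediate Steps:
$u{\left(t \right)} = t^{2}$ ($u{\left(t \right)} = - \frac{- 3 t t}{3} = - \frac{\left(-3\right) t^{2}}{3} = t^{2}$)
$q{\left(O \right)} = O^{2}$ ($q{\left(O \right)} = O^{2} \cdot 1 = O^{2}$)
$\frac{q{\left(u{\left(8 \right)} \right)}}{476} = \frac{\left(8^{2}\right)^{2}}{476} = 64^{2} \cdot \frac{1}{476} = 4096 \cdot \frac{1}{476} = \frac{1024}{119}$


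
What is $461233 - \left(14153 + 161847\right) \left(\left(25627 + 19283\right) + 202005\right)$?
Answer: $-43456578767$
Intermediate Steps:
$461233 - \left(14153 + 161847\right) \left(\left(25627 + 19283\right) + 202005\right) = 461233 - 176000 \left(44910 + 202005\right) = 461233 - 176000 \cdot 246915 = 461233 - 43457040000 = -43456578767$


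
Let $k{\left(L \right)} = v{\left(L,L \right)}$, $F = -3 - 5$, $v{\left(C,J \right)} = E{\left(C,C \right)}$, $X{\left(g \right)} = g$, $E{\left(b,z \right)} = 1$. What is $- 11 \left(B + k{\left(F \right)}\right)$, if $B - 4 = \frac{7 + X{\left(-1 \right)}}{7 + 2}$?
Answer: $- \frac{187}{3} \approx -62.333$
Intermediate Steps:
$v{\left(C,J \right)} = 1$
$F = -8$ ($F = -3 - 5 = -8$)
$k{\left(L \right)} = 1$
$B = \frac{14}{3}$ ($B = 4 + \frac{7 - 1}{7 + 2} = 4 + \frac{6}{9} = 4 + 6 \cdot \frac{1}{9} = 4 + \frac{2}{3} = \frac{14}{3} \approx 4.6667$)
$- 11 \left(B + k{\left(F \right)}\right) = - 11 \left(\frac{14}{3} + 1\right) = \left(-11\right) \frac{17}{3} = - \frac{187}{3}$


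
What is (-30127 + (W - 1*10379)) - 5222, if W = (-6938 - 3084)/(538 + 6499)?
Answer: -321797958/7037 ≈ -45729.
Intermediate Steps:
W = -10022/7037 ≈ -1.4242
(-30127 + (W - 1*10379)) - 5222 = (-30127 + (-10022/7037 - 1*10379)) - 5222 = (-30127 + (-10022/7037 - 10379)) - 5222 = (-30127 - 73047045/7037) - 5222 = -285050744/7037 - 5222 = -321797958/7037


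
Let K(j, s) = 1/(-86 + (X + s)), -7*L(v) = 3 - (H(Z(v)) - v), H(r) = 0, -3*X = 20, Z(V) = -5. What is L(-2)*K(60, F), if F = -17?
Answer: 3/2303 ≈ 0.0013026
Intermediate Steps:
X = -20/3 (X = -⅓*20 = -20/3 ≈ -6.6667)
L(v) = -3/7 - v/7 (L(v) = -(3 - (0 - v))/7 = -(3 - (-1)*v)/7 = -(3 + v)/7 = -3/7 - v/7)
K(j, s) = 1/(-278/3 + s) (K(j, s) = 1/(-86 + (-20/3 + s)) = 1/(-278/3 + s))
L(-2)*K(60, F) = (-3/7 - ⅐*(-2))*(3/(-278 + 3*(-17))) = (-3/7 + 2/7)*(3/(-278 - 51)) = -3/(7*(-329)) = -3*(-1)/(7*329) = -⅐*(-3/329) = 3/2303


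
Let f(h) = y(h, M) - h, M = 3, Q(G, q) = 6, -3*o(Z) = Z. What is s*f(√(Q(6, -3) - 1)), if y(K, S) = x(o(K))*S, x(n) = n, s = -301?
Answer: 602*√5 ≈ 1346.1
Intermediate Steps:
o(Z) = -Z/3
y(K, S) = -K*S/3 (y(K, S) = (-K/3)*S = -K*S/3)
f(h) = -2*h (f(h) = -⅓*h*3 - h = -h - h = -2*h)
s*f(√(Q(6, -3) - 1)) = -(-602)*√(6 - 1) = -(-602)*√5 = 602*√5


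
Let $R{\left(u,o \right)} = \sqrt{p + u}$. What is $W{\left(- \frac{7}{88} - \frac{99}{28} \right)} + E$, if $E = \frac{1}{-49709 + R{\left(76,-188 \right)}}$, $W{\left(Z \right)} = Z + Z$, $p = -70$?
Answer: $- \frac{5502898181597}{761063279900} - \frac{\sqrt{6}}{2470984675} \approx -7.2305$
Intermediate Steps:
$R{\left(u,o \right)} = \sqrt{-70 + u}$
$W{\left(Z \right)} = 2 Z$
$E = \frac{1}{-49709 + \sqrt{6}}$ ($E = \frac{1}{-49709 + \sqrt{-70 + 76}} = \frac{1}{-49709 + \sqrt{6}} \approx -2.0118 \cdot 10^{-5}$)
$W{\left(- \frac{7}{88} - \frac{99}{28} \right)} + E = 2 \left(- \frac{7}{88} - \frac{99}{28}\right) - \left(\frac{49709}{2470984675} + \frac{\sqrt{6}}{2470984675}\right) = 2 \left(- \frac{2227}{616}\right) - \left(\frac{49709}{2470984675} + \frac{\sqrt{6}}{2470984675}\right) = - \frac{2227}{308} - \left(\frac{49709}{2470984675} + \frac{\sqrt{6}}{2470984675}\right) = - \frac{5502898181597}{761063279900} - \frac{\sqrt{6}}{2470984675}$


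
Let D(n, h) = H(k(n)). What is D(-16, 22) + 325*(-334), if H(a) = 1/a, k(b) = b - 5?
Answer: -2279551/21 ≈ -1.0855e+5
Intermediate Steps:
k(b) = -5 + b
H(a) = 1/a
D(n, h) = 1/(-5 + n)
D(-16, 22) + 325*(-334) = 1/(-5 - 16) + 325*(-334) = 1/(-21) - 108550 = -1/21 - 108550 = -2279551/21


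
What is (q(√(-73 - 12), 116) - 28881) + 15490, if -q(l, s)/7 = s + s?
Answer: -15015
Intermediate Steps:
q(l, s) = -14*s (q(l, s) = -7*(s + s) = -14*s)
(q(√(-73 - 12), 116) - 28881) + 15490 = (-14*116 - 28881) + 15490 = (-1624 - 28881) + 15490 = -30505 + 15490 = -15015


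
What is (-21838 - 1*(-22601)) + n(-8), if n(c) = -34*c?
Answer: 1035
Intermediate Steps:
(-21838 - 1*(-22601)) + n(-8) = (-21838 - 1*(-22601)) - 34*(-8) = (-21838 + 22601) + 272 = 763 + 272 = 1035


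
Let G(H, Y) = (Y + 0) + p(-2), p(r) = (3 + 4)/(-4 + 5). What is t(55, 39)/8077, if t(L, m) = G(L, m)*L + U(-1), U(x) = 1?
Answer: 2531/8077 ≈ 0.31336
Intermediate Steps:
p(r) = 7 (p(r) = 7/1 = 7*1 = 7)
G(H, Y) = 7 + Y (G(H, Y) = (Y + 0) + 7 = Y + 7 = 7 + Y)
t(L, m) = 1 + L*(7 + m) (t(L, m) = (7 + m)*L + 1 = L*(7 + m) + 1 = 1 + L*(7 + m))
t(55, 39)/8077 = (1 + 55*(7 + 39))/8077 = (1 + 55*46)*(1/8077) = (1 + 2530)*(1/8077) = 2531*(1/8077) = 2531/8077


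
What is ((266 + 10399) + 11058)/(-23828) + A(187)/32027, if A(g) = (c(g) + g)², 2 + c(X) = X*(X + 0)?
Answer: 29446035222327/763139356 ≈ 38585.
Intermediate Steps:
c(X) = -2 + X² (c(X) = -2 + X*(X + 0) = -2 + X*X = -2 + X²)
A(g) = (-2 + g + g²)² (A(g) = ((-2 + g²) + g)² = (-2 + g + g²)²)
((266 + 10399) + 11058)/(-23828) + A(187)/32027 = ((266 + 10399) + 11058)/(-23828) + (-2 + 187 + 187²)²/32027 = (10665 + 11058)*(-1/23828) + (-2 + 187 + 34969)²*(1/32027) = 21723*(-1/23828) + 35154²*(1/32027) = -21723/23828 + 1235803716*(1/32027) = -21723/23828 + 1235803716/32027 = 29446035222327/763139356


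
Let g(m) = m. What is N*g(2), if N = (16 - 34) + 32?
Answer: 28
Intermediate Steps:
N = 14 (N = -18 + 32 = 14)
N*g(2) = 14*2 = 28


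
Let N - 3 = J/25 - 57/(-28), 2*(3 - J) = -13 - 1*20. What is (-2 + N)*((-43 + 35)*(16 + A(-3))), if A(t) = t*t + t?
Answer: -117524/175 ≈ -671.57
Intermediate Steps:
J = 39/2 (J = 3 - (-13 - 1*20)/2 = 3 - (-13 - 20)/2 = 3 - ½*(-33) = 3 + 33/2 = 39/2 ≈ 19.500)
A(t) = t + t² (A(t) = t² + t = t + t²)
N = 4071/700 (N = 3 + ((39/2)/25 - 57/(-28)) = 3 + ((39/2)*(1/25) - 57*(-1/28)) = 3 + (39/50 + 57/28) = 3 + 1971/700 = 4071/700 ≈ 5.8157)
(-2 + N)*((-43 + 35)*(16 + A(-3))) = (-2 + 4071/700)*((-43 + 35)*(16 - 3*(1 - 3))) = 2671*(-8*(16 - 3*(-2)))/700 = 2671*(-8*(16 + 6))/700 = 2671*(-8*22)/700 = (2671/700)*(-176) = -117524/175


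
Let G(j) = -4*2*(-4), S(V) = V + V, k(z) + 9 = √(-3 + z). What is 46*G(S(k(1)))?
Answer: 1472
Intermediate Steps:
k(z) = -9 + √(-3 + z)
S(V) = 2*V
G(j) = 32 (G(j) = -8*(-4) = 32)
46*G(S(k(1))) = 46*32 = 1472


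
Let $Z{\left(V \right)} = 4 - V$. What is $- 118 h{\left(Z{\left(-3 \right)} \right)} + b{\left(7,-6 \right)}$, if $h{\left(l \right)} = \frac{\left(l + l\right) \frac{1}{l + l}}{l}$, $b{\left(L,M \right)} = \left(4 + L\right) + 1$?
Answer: $- \frac{34}{7} \approx -4.8571$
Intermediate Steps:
$b{\left(L,M \right)} = 5 + L$
$h{\left(l \right)} = \frac{1}{l}$ ($h{\left(l \right)} = \frac{2 l \frac{1}{2 l}}{l} = 1 \frac{1}{l} = \frac{1}{l}$)
$- 118 h{\left(Z{\left(-3 \right)} \right)} + b{\left(7,-6 \right)} = - \frac{118}{4 - -3} + \left(5 + 7\right) = - \frac{118}{4 + 3} + 12 = - \frac{118}{7} + 12 = - \frac{34}{7}$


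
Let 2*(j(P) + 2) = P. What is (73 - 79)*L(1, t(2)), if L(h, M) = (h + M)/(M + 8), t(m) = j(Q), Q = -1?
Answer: 18/11 ≈ 1.6364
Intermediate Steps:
j(P) = -2 + P/2
t(m) = -5/2 (t(m) = -2 + (½)*(-1) = -2 - ½ = -5/2)
L(h, M) = (M + h)/(8 + M)
(73 - 79)*L(1, t(2)) = (73 - 79)*((-5/2 + 1)/(8 - 5/2)) = -6*(-3)/(11/2*2) = -12*(-3)/(11*2) = -6*(-3/11) = 18/11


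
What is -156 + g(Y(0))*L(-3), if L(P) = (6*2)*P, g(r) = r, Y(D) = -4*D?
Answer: -156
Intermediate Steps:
L(P) = 12*P
-156 + g(Y(0))*L(-3) = -156 + (-4*0)*(12*(-3)) = -156 + 0*(-36) = -156 + 0 = -156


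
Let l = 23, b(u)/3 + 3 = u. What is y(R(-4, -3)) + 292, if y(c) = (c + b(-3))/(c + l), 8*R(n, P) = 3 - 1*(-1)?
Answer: 13689/47 ≈ 291.26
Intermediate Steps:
R(n, P) = ½ (R(n, P) = (3 - 1*(-1))/8 = (3 + 1)/8 = (⅛)*4 = ½)
b(u) = -9 + 3*u
y(c) = (-18 + c)/(23 + c) (y(c) = (c + (-9 + 3*(-3)))/(c + 23) = (c + (-9 - 9))/(23 + c) = (c - 18)/(23 + c) = (-18 + c)/(23 + c))
y(R(-4, -3)) + 292 = (-18 + ½)/(23 + ½) + 292 = -35/2/(47/2) + 292 = (2/47)*(-35/2) + 292 = -35/47 + 292 = 13689/47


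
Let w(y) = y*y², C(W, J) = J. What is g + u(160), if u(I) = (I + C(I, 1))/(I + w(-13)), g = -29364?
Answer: -8544947/291 ≈ -29364.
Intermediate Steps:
w(y) = y³
u(I) = (1 + I)/(-2197 + I) (u(I) = (I + 1)/(I + (-13)³) = (1 + I)/(I - 2197) = (1 + I)/(-2197 + I))
g + u(160) = -29364 + (1 + 160)/(-2197 + 160) = -29364 + 161/(-2037) = -29364 - 1/2037*161 = -29364 - 23/291 = -8544947/291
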